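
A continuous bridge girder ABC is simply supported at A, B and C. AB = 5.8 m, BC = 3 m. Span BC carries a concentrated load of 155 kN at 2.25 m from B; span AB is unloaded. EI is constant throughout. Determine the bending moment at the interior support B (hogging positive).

Take M_B as the redundant. Released structure: two simple spans AB and BC with a hinge at B.
Discontinuity in slope at B on the released structure — sum the simple-span end rotations:
  span BC: point load 155 at a = 2.25: Pab(L + b)/(6LEI) = 54.49/EI
  relative rotation θ_0 = (0 + 54.49)/EI = 54.49/EI
A unit hogging moment at B produces rotation L₁/(3EI) + L₂/(3EI) = 2.933/EI.
Slope continuity at B: θ_0 = M_B·2.933/EI, so M_B = 54.49/2.933 = 18.58 kN·m (hogging).

M_B = 18.58 kN·m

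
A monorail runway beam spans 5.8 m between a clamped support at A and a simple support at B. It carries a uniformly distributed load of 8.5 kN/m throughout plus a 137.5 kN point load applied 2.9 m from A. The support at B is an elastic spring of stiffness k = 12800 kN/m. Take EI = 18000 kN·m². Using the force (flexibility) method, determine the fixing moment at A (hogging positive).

Choose R_B as the redundant. The primary structure is the cantilever fixed at A.
Downward deflection at the released point B due to the loads:
  UDL 8.5: wL⁴/(8EI) = 1202/EI
  point load 137.5 at a = 2.9: Pa²(3L − a)/(6EI) = 2795/EI
  δ_0 = 3997/EI
Flexibility coefficient — unit upward force at B: δ_{BB} = L³/(3EI) = 65.04/EI.
With EI = 18000 kN·m²: δ_0 = 0.22205 m and δ_{BB} = 0.003613 m/kN.
Compatibility — the spring shortens by R_B/k under the reaction it provides: δ_0 − R_B·δ_{BB} = R_B/k. With 1/k = 0.000078 m/kN, R_B = δ_0 / (δ_{BB} + 1/k) = 0.22205 / (0.003613 + 0.000078) = 60.16 kN.
Moment equilibrium about A: M_A = Σ(load moments about A) − R_B·L = 541.7 − 60.16×5.8 = 192.8 kN·m.

M_A = 192.8 kN·m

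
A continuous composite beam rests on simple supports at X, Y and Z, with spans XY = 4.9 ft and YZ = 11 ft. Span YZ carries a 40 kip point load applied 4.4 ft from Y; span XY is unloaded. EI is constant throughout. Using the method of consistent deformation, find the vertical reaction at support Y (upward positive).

R_Y = 41.24 kip

Take M_Y as the redundant. Released structure: two simple spans XY and YZ with a hinge at Y.
Discontinuity in slope at Y on the released structure — sum the simple-span end rotations:
  span YZ: point load 40 at a = 4.4: Pab(L + b)/(6LEI) = 309.8/EI
  relative rotation θ_0 = (0 + 309.8)/EI = 309.8/EI
A unit hogging moment at Y produces rotation L₁/(3EI) + L₂/(3EI) = 5.3/EI.
Slope continuity at Y: θ_0 = M_Y·5.3/EI, so M_Y = 309.8/5.3 = 58.45 kip·ft (hogging).
Span XY, ΣM about X with M_Y applied at Y: R_Y^{XY}·4.9 = 0 + 58.45, so R_Y^{XY} = 11.93 kip and R_X = 0 − 11.93 = -11.93 kip.
Span YZ, ΣM about Z: R_Y^{YZ}·11 = 264 + 58.45, so R_Y^{YZ} = 29.31 kip and R_Z = 40 − 29.31 = 10.69 kip.
R_Y = 11.93 + 29.31 = 41.24 kip.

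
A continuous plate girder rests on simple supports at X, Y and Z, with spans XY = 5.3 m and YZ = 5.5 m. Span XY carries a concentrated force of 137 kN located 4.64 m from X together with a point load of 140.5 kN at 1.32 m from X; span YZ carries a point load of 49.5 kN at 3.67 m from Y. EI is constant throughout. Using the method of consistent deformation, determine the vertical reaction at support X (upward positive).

Insert a hinge at Y; M_Y is the redundant, and each span becomes simply supported.
End slopes at the hinge Y, treating each span as simply supported:
  span XY: point load 137 at a = 4.64: Pab(L + a)/(6LEI) = 131.1/EI
  span XY: point load 140.5 at a = 1.32: Pab(L + a)/(6LEI) = 153.7/EI
  span YZ: point load 49.5 at a = 3.67: Pab(L + b)/(6LEI) = 73.84/EI
  relative rotation θ_0 = (284.8 + 73.84)/EI = 358.6/EI
A unit hogging moment at Y produces rotation L₁/(3EI) + L₂/(3EI) = 3.6/EI.
Compatibility: M_Y·(L₁+L₂)/(3EI) = θ_0, giving M_Y = 99.62 kN·m (hogging).
Span XY, ΣM about X with M_Y applied at Y: R_Y^{XY}·5.3 = 821.1 + 99.62, so R_Y^{XY} = 173.7 kN and R_X = 277.5 − 173.7 = 103.8 kN.

R_X = 103.8 kN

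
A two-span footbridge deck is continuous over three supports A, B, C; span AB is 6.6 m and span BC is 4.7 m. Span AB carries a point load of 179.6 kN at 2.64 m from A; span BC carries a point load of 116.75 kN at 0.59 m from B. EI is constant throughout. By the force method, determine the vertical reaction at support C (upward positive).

R_C = -15.09 kN

Insert a hinge at B; M_B is the redundant, and each span becomes simply supported.
Discontinuity in slope at B on the released structure — sum the simple-span end rotations:
  span AB: point load 179.6 at a = 2.64: Pab(L + a)/(6LEI) = 438.1/EI
  span BC: point load 116.75 at a = 0.59: Pab(L + b)/(6LEI) = 88.45/EI
  relative rotation θ_0 = (438.1 + 88.45)/EI = 526.6/EI
A unit hogging moment at B produces rotation L₁/(3EI) + L₂/(3EI) = 3.767/EI.
Compatibility: M_B·(L₁+L₂)/(3EI) = θ_0, giving M_B = 139.8 kN·m (hogging).
Span BC, ΣM about C: R_B^{BC}·4.7 = 479.8 + 139.8, so R_B^{BC} = 131.8 kN and R_C = 116.8 − 131.8 = -15.09 kN.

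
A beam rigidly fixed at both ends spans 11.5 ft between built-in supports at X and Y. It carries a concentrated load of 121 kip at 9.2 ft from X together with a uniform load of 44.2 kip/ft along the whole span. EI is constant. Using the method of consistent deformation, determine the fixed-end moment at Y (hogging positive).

M_Y = 665.2 kip·ft

Take the two fixed-end moments M_X, M_Y as redundants; the released structure is the simple span XY.
Simple-span end rotations at X and Y under the given loads:
  at X: point load 121 at a = 9.2: Pab(L + b)/(6LEI) = 512.1/EI
  at Y: point load 121 at a = 9.2: Pab(L + a)/(6LEI) = 768.1/EI
  at X: UDL 44.2: wL³/(24EI) = 2801/EI
  at Y: UDL 44.2: wL³/(24EI) = 2801/EI
  θ_X0 = 3313/EI,  θ_Y0 = 3569/EI
Flexibility coefficients: a unit moment at one end gives L/(3EI) there and L/(6EI) at the far end, so f₁₁ = f₂₂ = 3.833/EI and f₁₂ = f₂₁ = 1.917/EI.
Compatibility — zero rotation at each built-in end:
  3.833 M_X + 1.917 M_Y = 3313
  1.917 M_X + 3.833 M_Y = 3569
Solving the pair gives M_X = 531.6 kip·ft and M_Y = 665.2 kip·ft (hogging).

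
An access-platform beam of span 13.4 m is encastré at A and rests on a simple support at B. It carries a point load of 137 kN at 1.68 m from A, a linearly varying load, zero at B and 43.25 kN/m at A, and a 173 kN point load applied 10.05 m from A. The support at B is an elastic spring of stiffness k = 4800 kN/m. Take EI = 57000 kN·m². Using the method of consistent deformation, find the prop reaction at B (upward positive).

Choose R_B as the redundant. The primary structure is the cantilever fixed at A.
Free-end deflection of the primary structure under the applied loading (downward +):
  point load 137 at a = 1.68: Pa²(3L − a)/(6EI) = 2482/EI
  triangular load, peak 43.25 at the fixed end: w₀L⁴/(30EI) = 46482/EI
  point load 173 at a = 10.05: Pa²(3L − a)/(6EI) = 87804/EI
  δ_0 = 136768/EI
Flexibility coefficient — unit upward force at B: δ_{BB} = L³/(3EI) = 802/EI.
With EI = 57000 kN·m²: δ_0 = 2.3994 m and δ_{BB} = 0.014071 m/kN.
Compatibility — the spring shortens by R_B/k under the reaction it provides: δ_0 − R_B·δ_{BB} = R_B/k. With 1/k = 0.000208 m/kN, R_B = δ_0 / (δ_{BB} + 1/k) = 2.3994 / (0.014071 + 0.000208) = 168 kN.

R_B = 168 kN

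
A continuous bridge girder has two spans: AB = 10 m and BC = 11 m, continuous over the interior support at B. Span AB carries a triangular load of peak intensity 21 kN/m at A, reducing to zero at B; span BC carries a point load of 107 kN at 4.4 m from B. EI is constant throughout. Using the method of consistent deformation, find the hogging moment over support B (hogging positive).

Insert a hinge at B; M_B is the redundant, and each span becomes simply supported.
Discontinuity in slope at B on the released structure — sum the simple-span end rotations:
  span AB: triangular load, peak 21: 7w₀L³/(360EI) = 408.3/EI
  span BC: point load 107 at a = 4.4: Pab(L + b)/(6LEI) = 828.6/EI
  relative rotation θ_0 = (408.3 + 828.6)/EI = 1237/EI
A unit hogging moment at B produces rotation L₁/(3EI) + L₂/(3EI) = 7/EI.
Slope continuity at B: θ_0 = M_B·7/EI, so M_B = 1237/7 = 176.7 kN·m (hogging).

M_B = 176.7 kN·m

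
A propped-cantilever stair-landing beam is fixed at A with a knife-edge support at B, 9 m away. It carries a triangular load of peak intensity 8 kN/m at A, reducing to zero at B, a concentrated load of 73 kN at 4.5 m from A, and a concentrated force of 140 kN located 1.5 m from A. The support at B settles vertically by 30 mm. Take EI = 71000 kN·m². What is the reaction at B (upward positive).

R_B = 26.76 kN

Remove the prop at B; the released (primary) structure is a cantilever built in at A.
Free-end deflection of the primary structure under the applied loading (downward +):
  triangular load, peak 8 at the fixed end: w₀L⁴/(30EI) = 1750/EI
  point load 73 at a = 4.5: Pa²(3L − a)/(6EI) = 5543/EI
  point load 140 at a = 1.5: Pa²(3L − a)/(6EI) = 1339/EI
  δ_0 = 8632/EI
Tip deflection under a unit load at B: L³/(3EI) = 243/EI.
With EI = 71000 kN·m²: δ_0 = 0.12157 m and δ_{BB} = 0.003423 m/kN.
Compatibility — the beam at B must follow the support down by 0.03 m: δ_0 − R_B·δ_{BB} = 0.03, so R_B = (0.12157 − 0.03)/0.003423 = 26.76 kN.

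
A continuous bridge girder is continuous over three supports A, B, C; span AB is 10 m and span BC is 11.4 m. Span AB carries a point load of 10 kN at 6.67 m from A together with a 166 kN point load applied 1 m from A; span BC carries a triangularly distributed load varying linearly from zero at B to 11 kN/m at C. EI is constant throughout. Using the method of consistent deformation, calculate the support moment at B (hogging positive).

M_B = 91.47 kN·m

Release continuity at B by inserting a hinge; the redundant is the internal moment M_B. The primary structure is two simply-supported spans AB and BC.
Discontinuity in slope at B on the released structure — sum the simple-span end rotations:
  span AB: point load 10 at a = 6.67: Pab(L + a)/(6LEI) = 61.71/EI
  span AB: point load 166 at a = 1: Pab(L + a)/(6LEI) = 273.9/EI
  span BC: triangular load, peak 11: 7w₀L³/(360EI) = 316.9/EI
  relative rotation θ_0 = (335.6 + 316.9)/EI = 652.5/EI
A unit hogging moment at B produces rotation L₁/(3EI) + L₂/(3EI) = 7.133/EI.
Compatibility: M_B·(L₁+L₂)/(3EI) = θ_0, giving M_B = 91.47 kN·m (hogging).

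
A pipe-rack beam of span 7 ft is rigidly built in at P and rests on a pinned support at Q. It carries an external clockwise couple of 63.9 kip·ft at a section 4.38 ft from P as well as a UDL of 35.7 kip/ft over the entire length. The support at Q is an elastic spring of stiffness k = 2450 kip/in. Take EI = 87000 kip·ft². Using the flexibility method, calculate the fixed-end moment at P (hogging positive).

M_P = 218.8 kip·ft

Remove the prop at Q; the released (primary) structure is a cantilever built in at P.
Deflection at Q on the released cantilever, summing each load's contribution:
  clockwise couple 63.9 at a = 4.38: M₀a(2L − a)/(2EI) = 1346/EI
  UDL 35.7: wL⁴/(8EI) = 10714/EI
  δ_0 = 12061/EI
Flexibility coefficient — unit upward force at Q: δ_{QQ} = L³/(3EI) = 114.3/EI.
With EI = 87000 kip·ft²: δ_0 = 0.13863 ft and δ_{QQ} = 0.001314 ft/kip.
Compatibility — the spring shortens by R_Q/k under the reaction it provides: δ_0 − R_Q·δ_{QQ} = R_Q/k. With 1/k = 1/(2450×12) ft/kip = 0.000034 ft/kip, R_Q = δ_0 / (δ_{QQ} + 1/k) = 0.13863 / (0.001314 + 0.000034) = 102.8 kip.
Moment equilibrium about P: M_P = Σ(load moments about P) − R_Q·L = 938.5 − 102.8×7 = 218.8 kip·ft.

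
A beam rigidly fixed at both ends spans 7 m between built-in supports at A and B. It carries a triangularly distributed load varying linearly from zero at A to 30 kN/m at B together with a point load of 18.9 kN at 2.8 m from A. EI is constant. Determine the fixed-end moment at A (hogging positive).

M_A = 68.05 kN·m

Release both end moments; the primary structure is a simply-supported span AB with redundants M_A and M_B.
On the primary (simply-supported) span, the end slopes from the loading are:
  at A: triangular load, peak 30: 7w₀L³/(360EI) = 200.1/EI
  at B: triangular load, peak 30: w₀L³/(45EI) = 228.7/EI
  at A: point load 18.9 at a = 2.8: Pab(L + b)/(6LEI) = 59.27/EI
  at B: point load 18.9 at a = 2.8: Pab(L + a)/(6LEI) = 51.86/EI
  θ_A0 = 259.4/EI,  θ_B0 = 280.5/EI
Flexibility coefficients: a unit moment at one end gives L/(3EI) there and L/(6EI) at the far end, so f₁₁ = f₂₂ = 2.333/EI and f₁₂ = f₂₁ = 1.167/EI.
Compatibility — zero rotation at each built-in end:
  2.333 M_A + 1.167 M_B = 259.4
  1.167 M_A + 2.333 M_B = 280.5
Solving the pair gives M_A = 68.05 kN·m and M_B = 86.2 kN·m (hogging).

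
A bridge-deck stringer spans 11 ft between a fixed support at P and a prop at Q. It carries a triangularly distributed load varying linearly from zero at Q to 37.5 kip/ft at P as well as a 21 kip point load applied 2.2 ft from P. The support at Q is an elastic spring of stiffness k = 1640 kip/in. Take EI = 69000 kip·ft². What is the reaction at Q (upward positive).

Choose R_Q as the redundant. The primary structure is the cantilever fixed at P.
Downward deflection at the released point Q due to the loads:
  triangular load, peak 37.5 at the fixed end: w₀L⁴/(30EI) = 18301/EI
  point load 21 at a = 2.2: Pa²(3L − a)/(6EI) = 521.8/EI
  δ_0 = 18823/EI
Tip deflection under a unit load at Q: L³/(3EI) = 443.7/EI.
With EI = 69000 kip·ft²: δ_0 = 0.2728 ft and δ_{QQ} = 0.00643 ft/kip.
Compatibility — the spring shortens by R_Q/k under the reaction it provides: δ_0 − R_Q·δ_{QQ} = R_Q/k. With 1/k = 1/(1640×12) ft/kip = 0.000051 ft/kip, R_Q = δ_0 / (δ_{QQ} + 1/k) = 0.2728 / (0.00643 + 0.000051) = 42.09 kip.

R_Q = 42.09 kip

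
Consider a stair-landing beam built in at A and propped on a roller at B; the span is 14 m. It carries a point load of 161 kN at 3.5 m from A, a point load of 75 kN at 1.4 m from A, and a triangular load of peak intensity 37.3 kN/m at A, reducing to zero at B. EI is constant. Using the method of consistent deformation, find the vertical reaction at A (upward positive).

Remove the prop at B; the released (primary) structure is a cantilever built in at A.
Downward deflection at the released point B due to the loads:
  point load 161 at a = 3.5: Pa²(3L − a)/(6EI) = 12655/EI
  point load 75 at a = 1.4: Pa²(3L − a)/(6EI) = 994.7/EI
  triangular load, peak 37.3 at the fixed end: w₀L⁴/(30EI) = 47764/EI
  δ_0 = 61414/EI
Tip deflection under a unit load at B: L³/(3EI) = 914.7/EI.
The prop prevents deflection at B: R_B = δ_0/δ_{BB} = 61414/914.7 = 67.14 kN.
Vertical equilibrium: R_A = ΣP − R_B = 497.1 − 67.14 = 430 kN.

R_A = 430 kN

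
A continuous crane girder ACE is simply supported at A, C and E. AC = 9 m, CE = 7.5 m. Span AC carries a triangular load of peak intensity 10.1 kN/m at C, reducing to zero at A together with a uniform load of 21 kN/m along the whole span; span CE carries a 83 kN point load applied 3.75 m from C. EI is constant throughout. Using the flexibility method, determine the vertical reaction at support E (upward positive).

Release continuity at C by inserting a hinge; the redundant is the internal moment M_C. The primary structure is two simply-supported spans AC and CE.
End slopes at the hinge C, treating each span as simply supported:
  span AC: triangular load, peak 10.1: w₀L³/(45EI) = 163.6/EI
  span AC: UDL 21: wL³/(24EI) = 637.9/EI
  span CE: point load 83 at a = 3.75: Pab(L + b)/(6LEI) = 291.8/EI
  relative rotation θ_0 = (801.5 + 291.8)/EI = 1093/EI
A unit hogging moment at C produces rotation L₁/(3EI) + L₂/(3EI) = 5.5/EI.
Compatibility: M_C·(L₁+L₂)/(3EI) = θ_0, giving M_C = 198.8 kN·m (hogging).
Span CE, ΣM about E: R_C^{CE}·7.5 = 311.2 + 198.8, so R_C^{CE} = 68 kN and R_E = 83 − 68 = 15 kN.

R_E = 15 kN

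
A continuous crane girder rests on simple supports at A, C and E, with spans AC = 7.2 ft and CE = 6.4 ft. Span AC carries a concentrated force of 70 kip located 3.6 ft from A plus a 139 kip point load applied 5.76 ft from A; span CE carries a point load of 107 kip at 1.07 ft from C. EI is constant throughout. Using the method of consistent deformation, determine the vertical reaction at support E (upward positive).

R_E = -8.274 kip

Take M_C as the redundant. Released structure: two simple spans AC and CE with a hinge at C.
Rotations at C on the released spans (each span's end-slope, ×1/EI):
  span AC: point load 70 at a = 3.6: Pab(L + a)/(6LEI) = 226.8/EI
  span AC: point load 139 at a = 5.76: Pab(L + a)/(6LEI) = 345.9/EI
  span CE: point load 107 at a = 1.07: Pab(L + b)/(6LEI) = 186.4/EI
  relative rotation θ_0 = (572.7 + 186.4)/EI = 759.1/EI
A unit hogging moment at C produces rotation L₁/(3EI) + L₂/(3EI) = 4.533/EI.
Compatibility: M_C·(L₁+L₂)/(3EI) = θ_0, giving M_C = 167.4 kip·ft (hogging).
Span CE, ΣM about E: R_C^{CE}·6.4 = 570.3 + 167.4, so R_C^{CE} = 115.3 kip and R_E = 107 − 115.3 = -8.274 kip.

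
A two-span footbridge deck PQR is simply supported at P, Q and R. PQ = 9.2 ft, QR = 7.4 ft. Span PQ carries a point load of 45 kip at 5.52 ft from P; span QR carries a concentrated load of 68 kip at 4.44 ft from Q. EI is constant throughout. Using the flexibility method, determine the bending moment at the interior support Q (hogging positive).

Release continuity at Q by inserting a hinge; the redundant is the internal moment M_Q. The primary structure is two simply-supported spans PQ and QR.
End slopes at the hinge Q, treating each span as simply supported:
  span PQ: point load 45 at a = 5.52: Pab(L + a)/(6LEI) = 243.8/EI
  span QR: point load 68 at a = 4.44: Pab(L + b)/(6LEI) = 208.5/EI
  relative rotation θ_0 = (243.8 + 208.5)/EI = 452.3/EI
A unit hogging moment at Q produces rotation L₁/(3EI) + L₂/(3EI) = 5.533/EI.
Compatibility: M_Q·(L₁+L₂)/(3EI) = θ_0, giving M_Q = 81.74 kip·ft (hogging).

M_Q = 81.74 kip·ft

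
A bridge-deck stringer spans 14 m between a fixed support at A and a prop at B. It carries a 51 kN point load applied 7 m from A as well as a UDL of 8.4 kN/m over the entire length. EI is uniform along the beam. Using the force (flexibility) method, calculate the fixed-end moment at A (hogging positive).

Release the roller at B. Primary structure: cantilever fixed at A.
Free-end deflection of the primary structure under the applied loading (downward +):
  point load 51 at a = 7: Pa²(3L − a)/(6EI) = 14578/EI
  UDL 8.4: wL⁴/(8EI) = 40337/EI
  δ_0 = 54914/EI
Tip deflection under a unit load at B: L³/(3EI) = 914.7/EI.
The prop prevents deflection at B: R_B = δ_0/δ_{BB} = 54914/914.7 = 60.04 kN.
Moment equilibrium about A: M_A = Σ(load moments about A) − R_B·L = 1180 − 60.04×14 = 339.7 kN·m.

M_A = 339.7 kN·m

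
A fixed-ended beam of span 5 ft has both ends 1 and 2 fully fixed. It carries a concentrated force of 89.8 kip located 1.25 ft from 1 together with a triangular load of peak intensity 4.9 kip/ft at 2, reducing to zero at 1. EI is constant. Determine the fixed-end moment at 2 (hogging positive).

Release both end moments; the primary structure is a simply-supported span 12 with redundants M_1 and M_2.
On the primary (simply-supported) span, the end slopes from the loading are:
  at 1: point load 89.8 at a = 1.25: Pab(L + b)/(6LEI) = 122.8/EI
  at 2: point load 89.8 at a = 1.25: Pab(L + a)/(6LEI) = 87.7/EI
  at 1: triangular load, peak 4.9: 7w₀L³/(360EI) = 11.91/EI
  at 2: triangular load, peak 4.9: w₀L³/(45EI) = 13.61/EI
  θ_10 = 134.7/EI,  θ_20 = 101.3/EI
Flexibility coefficients: a unit moment at one end gives L/(3EI) there and L/(6EI) at the far end, so f₁₁ = f₂₂ = 1.667/EI and f₁₂ = f₂₁ = 0.8333/EI.
Compatibility — zero rotation at each built-in end:
  1.667 M_1 + 0.8333 M_2 = 134.7
  0.8333 M_1 + 1.667 M_2 = 101.3
Solving the pair gives M_1 = 67.22 kip·ft and M_2 = 27.17 kip·ft (hogging).

M_2 = 27.17 kip·ft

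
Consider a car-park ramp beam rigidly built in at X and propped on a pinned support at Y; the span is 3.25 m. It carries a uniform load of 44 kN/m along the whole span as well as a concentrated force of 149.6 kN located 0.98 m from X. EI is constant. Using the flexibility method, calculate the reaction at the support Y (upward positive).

R_Y = 71.98 kN

Release the roller at Y. Primary structure: cantilever fixed at X.
Deflection at Y on the released cantilever, summing each load's contribution:
  UDL 44: wL⁴/(8EI) = 613.6/EI
  point load 149.6 at a = 0.98: Pa²(3L − a)/(6EI) = 210/EI
  δ_0 = 823.6/EI
Flexibility coefficient — unit upward force at Y: δ_{YY} = L³/(3EI) = 11.44/EI.
The prop prevents deflection at Y: R_Y = δ_0/δ_{YY} = 823.6/11.44 = 71.98 kN.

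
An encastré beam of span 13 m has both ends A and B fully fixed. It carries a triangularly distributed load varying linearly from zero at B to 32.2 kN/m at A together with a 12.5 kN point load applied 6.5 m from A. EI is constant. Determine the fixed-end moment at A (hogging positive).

M_A = 292.4 kN·m

Release both end moments; the primary structure is a simply-supported span AB with redundants M_A and M_B.
Simple-span end rotations at A and B under the given loads:
  at A: triangular load, peak 32.2: w₀L³/(45EI) = 1572/EI
  at B: triangular load, peak 32.2: 7w₀L³/(360EI) = 1376/EI
  at A: point load 12.5 at a = 6.5: Pab(L + b)/(6LEI) = 132/EI
  at B: point load 12.5 at a = 6.5: Pab(L + a)/(6LEI) = 132/EI
  θ_A0 = 1704/EI,  θ_B0 = 1508/EI
Flexibility coefficients: a unit moment at one end gives L/(3EI) there and L/(6EI) at the far end, so f₁₁ = f₂₂ = 4.333/EI and f₁₂ = f₂₁ = 2.167/EI.
Compatibility — zero rotation at each built-in end:
  4.333 M_A + 2.167 M_B = 1704
  2.167 M_A + 4.333 M_B = 1508
Solving the pair gives M_A = 292.4 kN·m and M_B = 201.7 kN·m (hogging).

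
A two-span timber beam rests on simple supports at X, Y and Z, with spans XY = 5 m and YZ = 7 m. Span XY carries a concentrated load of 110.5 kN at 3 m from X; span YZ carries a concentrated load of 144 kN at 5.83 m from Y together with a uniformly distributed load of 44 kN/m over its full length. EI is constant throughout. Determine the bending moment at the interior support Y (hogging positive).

Release continuity at Y by inserting a hinge; the redundant is the internal moment M_Y. The primary structure is two simply-supported spans XY and YZ.
Discontinuity in slope at Y on the released structure — sum the simple-span end rotations:
  span XY: point load 110.5 at a = 3: Pab(L + a)/(6LEI) = 176.8/EI
  span YZ: point load 144 at a = 5.83: Pab(L + b)/(6LEI) = 191.1/EI
  span YZ: UDL 44: wL³/(24EI) = 628.8/EI
  relative rotation θ_0 = (176.8 + 819.9)/EI = 996.7/EI
A unit hogging moment at Y produces rotation L₁/(3EI) + L₂/(3EI) = 4/EI.
Slope continuity at Y: θ_0 = M_Y·4/EI, so M_Y = 996.7/4 = 249.2 kN·m (hogging).

M_Y = 249.2 kN·m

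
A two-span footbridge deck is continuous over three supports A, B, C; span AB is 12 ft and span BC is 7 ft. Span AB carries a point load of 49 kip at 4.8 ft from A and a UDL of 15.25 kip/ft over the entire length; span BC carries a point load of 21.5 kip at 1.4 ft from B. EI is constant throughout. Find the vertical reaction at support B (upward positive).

Insert a hinge at B; M_B is the redundant, and each span becomes simply supported.
Discontinuity in slope at B on the released structure — sum the simple-span end rotations:
  span AB: point load 49 at a = 4.8: Pab(L + a)/(6LEI) = 395.1/EI
  span AB: UDL 15.25: wL³/(24EI) = 1098/EI
  span BC: point load 21.5 at a = 1.4: Pab(L + b)/(6LEI) = 50.57/EI
  relative rotation θ_0 = (1493 + 50.57)/EI = 1544/EI
A unit hogging moment at B produces rotation L₁/(3EI) + L₂/(3EI) = 6.333/EI.
Compatibility: M_B·(L₁+L₂)/(3EI) = θ_0, giving M_B = 243.7 kip·ft (hogging).
Span AB, ΣM about A with M_B applied at B: R_B^{AB}·12 = 1333 + 243.7, so R_B^{AB} = 131.4 kip and R_A = 232 − 131.4 = 100.6 kip.
Span BC, ΣM about C: R_B^{BC}·7 = 120.4 + 243.7, so R_B^{BC} = 52.02 kip and R_C = 21.5 − 52.02 = -30.52 kip.
R_B = 131.4 + 52.02 = 183.4 kip.

R_B = 183.4 kip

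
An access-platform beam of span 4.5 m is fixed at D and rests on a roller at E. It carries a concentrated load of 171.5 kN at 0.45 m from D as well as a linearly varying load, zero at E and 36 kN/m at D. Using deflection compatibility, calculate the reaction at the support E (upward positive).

Release the roller at E. Primary structure: cantilever fixed at D.
Primary-structure tip deflection at E by superposition:
  point load 171.5 at a = 0.45: Pa²(3L − a)/(6EI) = 75.54/EI
  triangular load, peak 36 at the fixed end: w₀L⁴/(30EI) = 492.1/EI
  δ_0 = 567.6/EI
Flexibility coefficient — unit upward force at E: δ_{EE} = L³/(3EI) = 30.38/EI.
Compatibility at E: δ_0 − R_E·δ_{EE} = 0, so R_E = 567.6/30.38 = 18.69 kN.

R_E = 18.69 kN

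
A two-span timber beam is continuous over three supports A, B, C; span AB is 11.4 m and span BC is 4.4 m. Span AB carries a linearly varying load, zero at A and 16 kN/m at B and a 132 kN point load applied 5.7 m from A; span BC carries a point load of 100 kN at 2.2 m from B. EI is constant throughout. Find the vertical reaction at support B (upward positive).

R_B = 279.7 kN

Release continuity at B by inserting a hinge; the redundant is the internal moment M_B. The primary structure is two simply-supported spans AB and BC.
Rotations at B on the released spans (each span's end-slope, ×1/EI):
  span AB: triangular load, peak 16: w₀L³/(45EI) = 526.8/EI
  span AB: point load 132 at a = 5.7: Pab(L + a)/(6LEI) = 1072/EI
  span BC: point load 100 at a = 2.2: Pab(L + b)/(6LEI) = 121/EI
  relative rotation θ_0 = (1599 + 121)/EI = 1720/EI
A unit hogging moment at B produces rotation L₁/(3EI) + L₂/(3EI) = 5.267/EI.
Slope continuity at B: θ_0 = M_B·5.267/EI, so M_B = 1720/5.267 = 326.6 kN·m (hogging).
Span AB, ΣM about A with M_B applied at B: R_B^{AB}·11.4 = 1446 + 326.6, so R_B^{AB} = 155.4 kN and R_A = 223.2 − 155.4 = 67.75 kN.
Span BC, ΣM about C: R_B^{BC}·4.4 = 220 + 326.6, so R_B^{BC} = 124.2 kN and R_C = 100 − 124.2 = -24.22 kN.
R_B = 155.4 + 124.2 = 279.7 kN.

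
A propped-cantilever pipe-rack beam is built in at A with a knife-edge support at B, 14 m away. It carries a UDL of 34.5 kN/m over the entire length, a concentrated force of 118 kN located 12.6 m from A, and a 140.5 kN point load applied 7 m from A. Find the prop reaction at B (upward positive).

Choose R_B as the redundant. The primary structure is the cantilever fixed at A.
Primary-structure tip deflection at B by superposition:
  UDL 34.5: wL⁴/(8EI) = 165669/EI
  point load 118 at a = 12.6: Pa²(3L − a)/(6EI) = 91795/EI
  point load 140.5 at a = 7: Pa²(3L − a)/(6EI) = 40160/EI
  δ_0 = 297624/EI
Tip deflection under a unit load at B: L³/(3EI) = 914.7/EI.
The prop prevents deflection at B: R_B = δ_0/δ_{BB} = 297624/914.7 = 325.4 kN.

R_B = 325.4 kN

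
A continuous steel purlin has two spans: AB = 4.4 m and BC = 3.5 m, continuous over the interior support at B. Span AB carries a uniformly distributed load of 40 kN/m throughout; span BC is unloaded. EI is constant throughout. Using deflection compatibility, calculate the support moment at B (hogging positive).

Take M_B as the redundant. Released structure: two simple spans AB and BC with a hinge at B.
Rotations at B on the released spans (each span's end-slope, ×1/EI):
  span AB: UDL 40: wL³/(24EI) = 142/EI
  relative rotation θ_0 = (142 + 0)/EI = 142/EI
A unit hogging moment at B produces rotation L₁/(3EI) + L₂/(3EI) = 2.633/EI.
Slope continuity at B: θ_0 = M_B·2.633/EI, so M_B = 142/2.633 = 53.91 kN·m (hogging).

M_B = 53.91 kN·m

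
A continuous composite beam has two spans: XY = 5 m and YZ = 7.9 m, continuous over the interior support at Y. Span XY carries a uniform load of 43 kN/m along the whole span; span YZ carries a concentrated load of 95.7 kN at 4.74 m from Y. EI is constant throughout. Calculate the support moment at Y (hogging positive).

Take M_Y as the redundant. Released structure: two simple spans XY and YZ with a hinge at Y.
End slopes at the hinge Y, treating each span as simply supported:
  span XY: UDL 43: wL³/(24EI) = 224/EI
  span YZ: point load 95.7 at a = 4.74: Pab(L + b)/(6LEI) = 334.5/EI
  relative rotation θ_0 = (224 + 334.5)/EI = 558.4/EI
A unit hogging moment at Y produces rotation L₁/(3EI) + L₂/(3EI) = 4.3/EI.
Compatibility: M_Y·(L₁+L₂)/(3EI) = θ_0, giving M_Y = 129.9 kN·m (hogging).

M_Y = 129.9 kN·m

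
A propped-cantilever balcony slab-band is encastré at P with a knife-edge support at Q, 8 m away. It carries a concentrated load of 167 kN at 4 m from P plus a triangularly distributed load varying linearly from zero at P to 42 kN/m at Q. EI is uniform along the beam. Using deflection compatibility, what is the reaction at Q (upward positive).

R_Q = 144.6 kN

Release the roller at Q. Primary structure: cantilever fixed at P.
Free-end deflection of the primary structure under the applied loading (downward +):
  point load 167 at a = 4: Pa²(3L − a)/(6EI) = 8907/EI
  triangular load, peak 42 at the free end: 11w₀L⁴/(120EI) = 15770/EI
  δ_0 = 24676/EI
Flexibility coefficient — unit upward force at Q: δ_{QQ} = L³/(3EI) = 170.7/EI.
Compatibility at Q: δ_0 − R_Q·δ_{QQ} = 0, so R_Q = 24676/170.7 = 144.6 kN.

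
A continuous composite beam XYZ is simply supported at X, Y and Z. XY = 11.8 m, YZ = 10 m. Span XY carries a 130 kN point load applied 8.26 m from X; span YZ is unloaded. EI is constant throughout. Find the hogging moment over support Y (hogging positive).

M_Y = 148.2 kN·m

Release continuity at Y by inserting a hinge; the redundant is the internal moment M_Y. The primary structure is two simply-supported spans XY and YZ.
Discontinuity in slope at Y on the released structure — sum the simple-span end rotations:
  span XY: point load 130 at a = 8.26: Pab(L + a)/(6LEI) = 1077/EI
  relative rotation θ_0 = (1077 + 0)/EI = 1077/EI
A unit hogging moment at Y produces rotation L₁/(3EI) + L₂/(3EI) = 7.267/EI.
Slope continuity at Y: θ_0 = M_Y·7.267/EI, so M_Y = 1077/7.267 = 148.2 kN·m (hogging).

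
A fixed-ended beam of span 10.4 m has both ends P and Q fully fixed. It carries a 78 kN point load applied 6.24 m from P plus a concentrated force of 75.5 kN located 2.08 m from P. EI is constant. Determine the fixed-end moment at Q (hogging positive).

Take the two fixed-end moments M_P, M_Q as redundants; the released structure is the simple span PQ.
Simple-span end rotations at P and Q under the given loads:
  at P: point load 78 at a = 6.24: Pab(L + b)/(6LEI) = 472.4/EI
  at Q: point load 78 at a = 6.24: Pab(L + a)/(6LEI) = 539.9/EI
  at P: point load 75.5 at a = 2.08: Pab(L + b)/(6LEI) = 392/EI
  at Q: point load 75.5 at a = 2.08: Pab(L + a)/(6LEI) = 261.3/EI
  θ_P0 = 864.4/EI,  θ_Q0 = 801.2/EI
Flexibility coefficients: a unit moment at one end gives L/(3EI) there and L/(6EI) at the far end, so f₁₁ = f₂₂ = 3.467/EI and f₁₂ = f₂₁ = 1.733/EI.
Compatibility — zero rotation at each built-in end:
  3.467 M_P + 1.733 M_Q = 864.4
  1.733 M_P + 3.467 M_Q = 801.2
Solving the pair gives M_P = 178.4 kN·m and M_Q = 141.9 kN·m (hogging).

M_Q = 141.9 kN·m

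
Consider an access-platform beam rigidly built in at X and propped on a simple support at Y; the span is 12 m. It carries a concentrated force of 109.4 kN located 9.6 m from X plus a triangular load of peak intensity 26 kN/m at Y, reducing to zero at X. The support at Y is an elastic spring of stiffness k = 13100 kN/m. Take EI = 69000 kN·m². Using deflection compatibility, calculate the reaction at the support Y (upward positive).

Take the reaction at Y as the redundant and release it; the primary structure is a cantilever fixed at X.
Downward deflection at the released point Y due to the loads:
  point load 109.4 at a = 9.6: Pa²(3L − a)/(6EI) = 44362/EI
  triangular load, peak 26 at the free end: 11w₀L⁴/(120EI) = 49421/EI
  δ_0 = 93783/EI
Flexibility coefficient — unit upward force at Y: δ_{YY} = L³/(3EI) = 576/EI.
With EI = 69000 kN·m²: δ_0 = 1.3592 m and δ_{YY} = 0.008348 m/kN.
Compatibility — the spring shortens by R_Y/k under the reaction it provides: δ_0 − R_Y·δ_{YY} = R_Y/k. With 1/k = 0.000076 m/kN, R_Y = δ_0 / (δ_{YY} + 1/k) = 1.3592 / (0.008348 + 0.000076) = 161.3 kN.

R_Y = 161.3 kN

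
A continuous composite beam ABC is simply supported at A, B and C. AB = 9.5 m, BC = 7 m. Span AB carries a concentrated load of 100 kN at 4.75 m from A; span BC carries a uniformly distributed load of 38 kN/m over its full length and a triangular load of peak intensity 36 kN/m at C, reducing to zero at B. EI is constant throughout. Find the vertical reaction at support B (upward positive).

Release continuity at B by inserting a hinge; the redundant is the internal moment M_B. The primary structure is two simply-supported spans AB and BC.
End slopes at the hinge B, treating each span as simply supported:
  span AB: point load 100 at a = 4.75: Pab(L + a)/(6LEI) = 564.1/EI
  span BC: UDL 38: wL³/(24EI) = 543.1/EI
  span BC: triangular load, peak 36: 7w₀L³/(360EI) = 240.1/EI
  relative rotation θ_0 = (564.1 + 783.2)/EI = 1347/EI
A unit hogging moment at B produces rotation L₁/(3EI) + L₂/(3EI) = 5.5/EI.
Compatibility: M_B·(L₁+L₂)/(3EI) = θ_0, giving M_B = 245 kN·m (hogging).
Span AB, ΣM about A with M_B applied at B: R_B^{AB}·9.5 = 475 + 245, so R_B^{AB} = 75.78 kN and R_A = 100 − 75.78 = 24.22 kN.
Span BC, ΣM about C: R_B^{BC}·7 = 1225 + 245, so R_B^{BC} = 210 kN and R_C = 392 − 210 = 182 kN.
R_B = 75.78 + 210 = 285.8 kN.

R_B = 285.8 kN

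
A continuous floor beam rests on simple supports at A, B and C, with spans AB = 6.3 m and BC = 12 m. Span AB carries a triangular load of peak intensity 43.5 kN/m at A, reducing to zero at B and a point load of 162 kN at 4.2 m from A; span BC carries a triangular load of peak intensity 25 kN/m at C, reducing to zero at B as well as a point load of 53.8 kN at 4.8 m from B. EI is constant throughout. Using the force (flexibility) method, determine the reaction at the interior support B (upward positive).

R_B = 313.1 kN

Release continuity at B by inserting a hinge; the redundant is the internal moment M_B. The primary structure is two simply-supported spans AB and BC.
End slopes at the hinge B, treating each span as simply supported:
  span AB: triangular load, peak 43.5: 7w₀L³/(360EI) = 211.5/EI
  span AB: point load 162 at a = 4.2: Pab(L + a)/(6LEI) = 396.9/EI
  span BC: triangular load, peak 25: 7w₀L³/(360EI) = 840/EI
  span BC: point load 53.8 at a = 4.8: Pab(L + b)/(6LEI) = 495.8/EI
  relative rotation θ_0 = (608.4 + 1336)/EI = 1944/EI
A unit hogging moment at B produces rotation L₁/(3EI) + L₂/(3EI) = 6.1/EI.
Compatibility: M_B·(L₁+L₂)/(3EI) = θ_0, giving M_B = 318.7 kN·m (hogging).
Span AB, ΣM about A with M_B applied at B: R_B^{AB}·6.3 = 968.2 + 318.7, so R_B^{AB} = 204.3 kN and R_A = 299 − 204.3 = 94.76 kN.
Span BC, ΣM about C: R_B^{BC}·12 = 987.4 + 318.7, so R_B^{BC} = 108.8 kN and R_C = 203.8 − 108.8 = 94.96 kN.
R_B = 204.3 + 108.8 = 313.1 kN.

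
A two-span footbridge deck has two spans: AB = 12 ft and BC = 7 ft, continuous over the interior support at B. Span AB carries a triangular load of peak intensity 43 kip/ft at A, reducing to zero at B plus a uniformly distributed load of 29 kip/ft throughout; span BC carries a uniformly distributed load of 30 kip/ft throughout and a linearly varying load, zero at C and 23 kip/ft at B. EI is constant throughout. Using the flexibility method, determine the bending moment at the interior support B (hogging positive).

Insert a hinge at B; M_B is the redundant, and each span becomes simply supported.
Rotations at B on the released spans (each span's end-slope, ×1/EI):
  span AB: triangular load, peak 43: 7w₀L³/(360EI) = 1445/EI
  span AB: UDL 29: wL³/(24EI) = 2088/EI
  span BC: UDL 30: wL³/(24EI) = 428.8/EI
  span BC: triangular load, peak 23: w₀L³/(45EI) = 175.3/EI
  relative rotation θ_0 = (3533 + 604.1)/EI = 4137/EI
A unit hogging moment at B produces rotation L₁/(3EI) + L₂/(3EI) = 6.333/EI.
Slope continuity at B: θ_0 = M_B·6.333/EI, so M_B = 4137/6.333 = 653.2 kip·ft (hogging).

M_B = 653.2 kip·ft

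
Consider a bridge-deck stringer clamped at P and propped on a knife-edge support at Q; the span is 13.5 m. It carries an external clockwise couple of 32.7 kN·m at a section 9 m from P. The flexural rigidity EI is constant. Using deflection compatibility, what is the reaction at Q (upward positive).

Remove the prop at Q; the released (primary) structure is a cantilever built in at P.
Primary-structure tip deflection at Q by superposition:
  clockwise couple 32.7 at a = 9: M₀a(2L − a)/(2EI) = 2649/EI
Flexibility coefficient — unit upward force at Q: δ_{QQ} = L³/(3EI) = 820.1/EI.
Compatibility at Q: δ_0 − R_Q·δ_{QQ} = 0, so R_Q = 2649/820.1 = 3.23 kN.

R_Q = 3.23 kN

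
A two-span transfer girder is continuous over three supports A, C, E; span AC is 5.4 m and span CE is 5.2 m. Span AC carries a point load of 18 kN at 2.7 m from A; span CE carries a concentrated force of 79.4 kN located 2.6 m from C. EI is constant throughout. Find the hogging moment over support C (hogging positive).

M_C = 47.26 kN·m

Release continuity at C by inserting a hinge; the redundant is the internal moment M_C. The primary structure is two simply-supported spans AC and CE.
Rotations at C on the released spans (each span's end-slope, ×1/EI):
  span AC: point load 18 at a = 2.7: Pab(L + a)/(6LEI) = 32.8/EI
  span CE: point load 79.4 at a = 2.6: Pab(L + b)/(6LEI) = 134.2/EI
  relative rotation θ_0 = (32.8 + 134.2)/EI = 167/EI
A unit hogging moment at C produces rotation L₁/(3EI) + L₂/(3EI) = 3.533/EI.
Slope continuity at C: θ_0 = M_C·3.533/EI, so M_C = 167/3.533 = 47.26 kN·m (hogging).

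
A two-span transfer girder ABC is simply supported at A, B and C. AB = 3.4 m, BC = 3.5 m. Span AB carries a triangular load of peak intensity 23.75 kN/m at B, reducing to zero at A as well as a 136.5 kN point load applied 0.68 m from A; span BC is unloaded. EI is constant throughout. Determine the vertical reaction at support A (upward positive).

Insert a hinge at B; M_B is the redundant, and each span becomes simply supported.
End slopes at the hinge B, treating each span as simply supported:
  span AB: triangular load, peak 23.75: w₀L³/(45EI) = 20.74/EI
  span AB: point load 136.5 at a = 0.68: Pab(L + a)/(6LEI) = 50.49/EI
  relative rotation θ_0 = (71.24 + 0)/EI = 71.24/EI
A unit hogging moment at B produces rotation L₁/(3EI) + L₂/(3EI) = 2.3/EI.
Slope continuity at B: θ_0 = M_B·2.3/EI, so M_B = 71.24/2.3 = 30.97 kN·m (hogging).
Span AB, ΣM about A with M_B applied at B: R_B^{AB}·3.4 = 184.3 + 30.97, so R_B^{AB} = 63.33 kN and R_A = 176.9 − 63.33 = 113.5 kN.

R_A = 113.5 kN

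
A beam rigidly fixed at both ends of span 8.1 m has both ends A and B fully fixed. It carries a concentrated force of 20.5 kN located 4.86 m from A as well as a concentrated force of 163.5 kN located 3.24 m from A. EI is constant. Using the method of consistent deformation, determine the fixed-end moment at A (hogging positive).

M_A = 206.6 kN·m

Take the two fixed-end moments M_A, M_B as redundants; the released structure is the simple span AB.
On the primary (simply-supported) span, the end slopes from the loading are:
  at A: point load 20.5 at a = 4.86: Pab(L + b)/(6LEI) = 75.32/EI
  at B: point load 20.5 at a = 4.86: Pab(L + a)/(6LEI) = 86.08/EI
  at A: point load 163.5 at a = 3.24: Pab(L + b)/(6LEI) = 686.5/EI
  at B: point load 163.5 at a = 3.24: Pab(L + a)/(6LEI) = 600.7/EI
  θ_A0 = 761.9/EI,  θ_B0 = 686.8/EI
Flexibility coefficients: a unit moment at one end gives L/(3EI) there and L/(6EI) at the far end, so f₁₁ = f₂₂ = 2.7/EI and f₁₂ = f₂₁ = 1.35/EI.
Compatibility — zero rotation at each built-in end:
  2.7 M_A + 1.35 M_B = 761.9
  1.35 M_A + 2.7 M_B = 686.8
Solving the pair gives M_A = 206.6 kN·m and M_B = 151 kN·m (hogging).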